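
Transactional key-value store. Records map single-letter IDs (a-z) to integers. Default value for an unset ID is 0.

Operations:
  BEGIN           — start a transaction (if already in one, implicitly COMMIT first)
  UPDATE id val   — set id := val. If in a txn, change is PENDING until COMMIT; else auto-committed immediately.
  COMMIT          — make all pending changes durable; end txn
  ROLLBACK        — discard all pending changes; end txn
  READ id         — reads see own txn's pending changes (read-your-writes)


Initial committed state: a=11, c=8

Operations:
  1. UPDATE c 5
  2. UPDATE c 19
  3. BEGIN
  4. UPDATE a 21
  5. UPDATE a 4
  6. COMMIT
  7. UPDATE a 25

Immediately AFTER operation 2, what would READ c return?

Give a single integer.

Initial committed: {a=11, c=8}
Op 1: UPDATE c=5 (auto-commit; committed c=5)
Op 2: UPDATE c=19 (auto-commit; committed c=19)
After op 2: visible(c) = 19 (pending={}, committed={a=11, c=19})

Answer: 19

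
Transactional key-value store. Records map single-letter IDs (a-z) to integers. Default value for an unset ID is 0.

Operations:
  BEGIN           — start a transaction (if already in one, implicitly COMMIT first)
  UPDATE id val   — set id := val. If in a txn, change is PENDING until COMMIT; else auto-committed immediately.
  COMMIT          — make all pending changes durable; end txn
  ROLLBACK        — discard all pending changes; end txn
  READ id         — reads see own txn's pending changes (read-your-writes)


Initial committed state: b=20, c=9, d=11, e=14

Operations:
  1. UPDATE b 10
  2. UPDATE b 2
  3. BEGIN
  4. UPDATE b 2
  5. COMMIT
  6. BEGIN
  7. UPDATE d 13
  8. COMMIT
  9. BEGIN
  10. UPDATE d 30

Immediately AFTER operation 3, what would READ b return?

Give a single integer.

Initial committed: {b=20, c=9, d=11, e=14}
Op 1: UPDATE b=10 (auto-commit; committed b=10)
Op 2: UPDATE b=2 (auto-commit; committed b=2)
Op 3: BEGIN: in_txn=True, pending={}
After op 3: visible(b) = 2 (pending={}, committed={b=2, c=9, d=11, e=14})

Answer: 2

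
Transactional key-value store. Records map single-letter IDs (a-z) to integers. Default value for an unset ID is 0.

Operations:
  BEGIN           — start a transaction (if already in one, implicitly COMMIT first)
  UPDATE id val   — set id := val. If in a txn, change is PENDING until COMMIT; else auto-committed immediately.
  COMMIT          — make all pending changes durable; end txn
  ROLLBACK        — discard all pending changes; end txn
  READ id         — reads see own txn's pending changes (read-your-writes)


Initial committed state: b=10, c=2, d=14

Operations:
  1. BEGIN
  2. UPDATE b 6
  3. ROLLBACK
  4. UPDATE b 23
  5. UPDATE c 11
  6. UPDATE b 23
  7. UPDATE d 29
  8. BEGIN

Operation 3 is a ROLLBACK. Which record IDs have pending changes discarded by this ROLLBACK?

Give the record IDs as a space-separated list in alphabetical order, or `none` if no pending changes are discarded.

Initial committed: {b=10, c=2, d=14}
Op 1: BEGIN: in_txn=True, pending={}
Op 2: UPDATE b=6 (pending; pending now {b=6})
Op 3: ROLLBACK: discarded pending ['b']; in_txn=False
Op 4: UPDATE b=23 (auto-commit; committed b=23)
Op 5: UPDATE c=11 (auto-commit; committed c=11)
Op 6: UPDATE b=23 (auto-commit; committed b=23)
Op 7: UPDATE d=29 (auto-commit; committed d=29)
Op 8: BEGIN: in_txn=True, pending={}
ROLLBACK at op 3 discards: ['b']

Answer: b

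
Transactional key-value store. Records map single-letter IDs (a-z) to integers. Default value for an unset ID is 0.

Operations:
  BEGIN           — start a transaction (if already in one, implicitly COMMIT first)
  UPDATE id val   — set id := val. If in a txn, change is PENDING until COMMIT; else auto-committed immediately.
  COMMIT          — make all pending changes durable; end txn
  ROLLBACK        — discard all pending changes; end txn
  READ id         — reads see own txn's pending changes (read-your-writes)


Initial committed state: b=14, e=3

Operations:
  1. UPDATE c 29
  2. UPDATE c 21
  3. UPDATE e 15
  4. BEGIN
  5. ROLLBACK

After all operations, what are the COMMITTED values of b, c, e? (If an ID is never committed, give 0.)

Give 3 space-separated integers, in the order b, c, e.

Answer: 14 21 15

Derivation:
Initial committed: {b=14, e=3}
Op 1: UPDATE c=29 (auto-commit; committed c=29)
Op 2: UPDATE c=21 (auto-commit; committed c=21)
Op 3: UPDATE e=15 (auto-commit; committed e=15)
Op 4: BEGIN: in_txn=True, pending={}
Op 5: ROLLBACK: discarded pending []; in_txn=False
Final committed: {b=14, c=21, e=15}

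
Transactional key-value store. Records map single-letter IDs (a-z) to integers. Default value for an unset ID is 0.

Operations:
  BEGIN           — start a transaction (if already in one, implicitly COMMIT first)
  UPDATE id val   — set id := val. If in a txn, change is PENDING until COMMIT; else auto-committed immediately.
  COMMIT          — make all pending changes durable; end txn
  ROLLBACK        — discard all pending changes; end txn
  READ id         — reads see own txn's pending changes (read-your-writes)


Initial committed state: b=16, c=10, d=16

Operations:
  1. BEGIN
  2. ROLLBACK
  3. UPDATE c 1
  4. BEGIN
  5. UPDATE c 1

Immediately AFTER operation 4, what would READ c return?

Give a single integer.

Answer: 1

Derivation:
Initial committed: {b=16, c=10, d=16}
Op 1: BEGIN: in_txn=True, pending={}
Op 2: ROLLBACK: discarded pending []; in_txn=False
Op 3: UPDATE c=1 (auto-commit; committed c=1)
Op 4: BEGIN: in_txn=True, pending={}
After op 4: visible(c) = 1 (pending={}, committed={b=16, c=1, d=16})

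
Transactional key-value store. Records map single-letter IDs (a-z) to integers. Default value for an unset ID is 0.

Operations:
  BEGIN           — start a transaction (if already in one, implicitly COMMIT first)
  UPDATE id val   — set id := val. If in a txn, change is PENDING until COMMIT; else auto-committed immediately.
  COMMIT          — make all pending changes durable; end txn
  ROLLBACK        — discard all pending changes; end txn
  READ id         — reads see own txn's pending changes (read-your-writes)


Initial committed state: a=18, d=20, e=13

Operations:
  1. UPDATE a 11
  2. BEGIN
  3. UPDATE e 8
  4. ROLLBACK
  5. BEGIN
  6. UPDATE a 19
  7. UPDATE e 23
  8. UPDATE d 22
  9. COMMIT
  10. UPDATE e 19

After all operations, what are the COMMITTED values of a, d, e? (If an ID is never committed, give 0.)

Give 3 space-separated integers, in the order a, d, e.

Initial committed: {a=18, d=20, e=13}
Op 1: UPDATE a=11 (auto-commit; committed a=11)
Op 2: BEGIN: in_txn=True, pending={}
Op 3: UPDATE e=8 (pending; pending now {e=8})
Op 4: ROLLBACK: discarded pending ['e']; in_txn=False
Op 5: BEGIN: in_txn=True, pending={}
Op 6: UPDATE a=19 (pending; pending now {a=19})
Op 7: UPDATE e=23 (pending; pending now {a=19, e=23})
Op 8: UPDATE d=22 (pending; pending now {a=19, d=22, e=23})
Op 9: COMMIT: merged ['a', 'd', 'e'] into committed; committed now {a=19, d=22, e=23}
Op 10: UPDATE e=19 (auto-commit; committed e=19)
Final committed: {a=19, d=22, e=19}

Answer: 19 22 19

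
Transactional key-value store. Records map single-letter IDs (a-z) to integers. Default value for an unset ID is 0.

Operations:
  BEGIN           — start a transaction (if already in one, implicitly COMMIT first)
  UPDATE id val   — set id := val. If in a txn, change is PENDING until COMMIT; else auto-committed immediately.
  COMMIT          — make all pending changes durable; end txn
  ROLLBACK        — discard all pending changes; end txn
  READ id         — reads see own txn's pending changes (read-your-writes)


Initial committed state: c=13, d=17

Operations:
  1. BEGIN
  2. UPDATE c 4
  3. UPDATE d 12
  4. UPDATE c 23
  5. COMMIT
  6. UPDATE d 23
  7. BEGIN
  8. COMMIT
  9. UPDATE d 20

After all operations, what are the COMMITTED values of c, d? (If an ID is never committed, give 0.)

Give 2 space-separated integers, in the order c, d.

Answer: 23 20

Derivation:
Initial committed: {c=13, d=17}
Op 1: BEGIN: in_txn=True, pending={}
Op 2: UPDATE c=4 (pending; pending now {c=4})
Op 3: UPDATE d=12 (pending; pending now {c=4, d=12})
Op 4: UPDATE c=23 (pending; pending now {c=23, d=12})
Op 5: COMMIT: merged ['c', 'd'] into committed; committed now {c=23, d=12}
Op 6: UPDATE d=23 (auto-commit; committed d=23)
Op 7: BEGIN: in_txn=True, pending={}
Op 8: COMMIT: merged [] into committed; committed now {c=23, d=23}
Op 9: UPDATE d=20 (auto-commit; committed d=20)
Final committed: {c=23, d=20}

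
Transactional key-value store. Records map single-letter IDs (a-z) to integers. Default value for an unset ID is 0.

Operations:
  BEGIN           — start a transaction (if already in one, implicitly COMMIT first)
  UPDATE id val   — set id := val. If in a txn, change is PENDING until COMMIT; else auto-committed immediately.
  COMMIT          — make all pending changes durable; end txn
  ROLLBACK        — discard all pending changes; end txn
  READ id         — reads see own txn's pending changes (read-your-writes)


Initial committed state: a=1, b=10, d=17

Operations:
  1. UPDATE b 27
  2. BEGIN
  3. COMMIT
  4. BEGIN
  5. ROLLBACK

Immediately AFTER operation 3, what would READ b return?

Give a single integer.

Answer: 27

Derivation:
Initial committed: {a=1, b=10, d=17}
Op 1: UPDATE b=27 (auto-commit; committed b=27)
Op 2: BEGIN: in_txn=True, pending={}
Op 3: COMMIT: merged [] into committed; committed now {a=1, b=27, d=17}
After op 3: visible(b) = 27 (pending={}, committed={a=1, b=27, d=17})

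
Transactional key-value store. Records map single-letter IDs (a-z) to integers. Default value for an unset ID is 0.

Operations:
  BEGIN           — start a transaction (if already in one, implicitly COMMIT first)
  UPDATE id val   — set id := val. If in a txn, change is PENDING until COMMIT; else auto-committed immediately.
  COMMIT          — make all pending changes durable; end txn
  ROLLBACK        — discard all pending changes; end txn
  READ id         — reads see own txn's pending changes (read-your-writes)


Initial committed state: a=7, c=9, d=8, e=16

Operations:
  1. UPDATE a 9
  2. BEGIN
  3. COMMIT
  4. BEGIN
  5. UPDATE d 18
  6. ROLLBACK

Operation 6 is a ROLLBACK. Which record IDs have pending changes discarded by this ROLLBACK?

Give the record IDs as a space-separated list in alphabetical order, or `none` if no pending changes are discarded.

Answer: d

Derivation:
Initial committed: {a=7, c=9, d=8, e=16}
Op 1: UPDATE a=9 (auto-commit; committed a=9)
Op 2: BEGIN: in_txn=True, pending={}
Op 3: COMMIT: merged [] into committed; committed now {a=9, c=9, d=8, e=16}
Op 4: BEGIN: in_txn=True, pending={}
Op 5: UPDATE d=18 (pending; pending now {d=18})
Op 6: ROLLBACK: discarded pending ['d']; in_txn=False
ROLLBACK at op 6 discards: ['d']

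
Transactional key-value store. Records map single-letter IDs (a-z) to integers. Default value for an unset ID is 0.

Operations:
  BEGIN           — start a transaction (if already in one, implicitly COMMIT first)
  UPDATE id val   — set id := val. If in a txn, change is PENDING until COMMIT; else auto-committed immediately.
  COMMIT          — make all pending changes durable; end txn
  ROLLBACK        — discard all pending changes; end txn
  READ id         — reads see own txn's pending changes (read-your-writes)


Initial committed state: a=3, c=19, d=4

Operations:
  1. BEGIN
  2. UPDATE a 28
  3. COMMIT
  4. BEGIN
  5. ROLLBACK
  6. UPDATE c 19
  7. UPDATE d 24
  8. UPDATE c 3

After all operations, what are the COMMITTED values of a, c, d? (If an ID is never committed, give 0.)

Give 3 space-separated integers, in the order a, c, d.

Answer: 28 3 24

Derivation:
Initial committed: {a=3, c=19, d=4}
Op 1: BEGIN: in_txn=True, pending={}
Op 2: UPDATE a=28 (pending; pending now {a=28})
Op 3: COMMIT: merged ['a'] into committed; committed now {a=28, c=19, d=4}
Op 4: BEGIN: in_txn=True, pending={}
Op 5: ROLLBACK: discarded pending []; in_txn=False
Op 6: UPDATE c=19 (auto-commit; committed c=19)
Op 7: UPDATE d=24 (auto-commit; committed d=24)
Op 8: UPDATE c=3 (auto-commit; committed c=3)
Final committed: {a=28, c=3, d=24}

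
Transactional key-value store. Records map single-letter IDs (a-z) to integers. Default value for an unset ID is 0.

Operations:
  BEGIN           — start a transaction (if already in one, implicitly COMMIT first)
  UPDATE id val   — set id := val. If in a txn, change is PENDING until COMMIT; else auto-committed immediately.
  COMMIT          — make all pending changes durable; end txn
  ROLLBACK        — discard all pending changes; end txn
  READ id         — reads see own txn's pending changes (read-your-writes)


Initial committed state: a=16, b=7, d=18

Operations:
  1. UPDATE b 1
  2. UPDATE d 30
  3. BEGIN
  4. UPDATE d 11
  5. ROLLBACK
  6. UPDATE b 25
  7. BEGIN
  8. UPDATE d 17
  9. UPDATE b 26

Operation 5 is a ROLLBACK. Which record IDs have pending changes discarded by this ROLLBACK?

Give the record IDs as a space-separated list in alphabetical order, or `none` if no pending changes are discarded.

Answer: d

Derivation:
Initial committed: {a=16, b=7, d=18}
Op 1: UPDATE b=1 (auto-commit; committed b=1)
Op 2: UPDATE d=30 (auto-commit; committed d=30)
Op 3: BEGIN: in_txn=True, pending={}
Op 4: UPDATE d=11 (pending; pending now {d=11})
Op 5: ROLLBACK: discarded pending ['d']; in_txn=False
Op 6: UPDATE b=25 (auto-commit; committed b=25)
Op 7: BEGIN: in_txn=True, pending={}
Op 8: UPDATE d=17 (pending; pending now {d=17})
Op 9: UPDATE b=26 (pending; pending now {b=26, d=17})
ROLLBACK at op 5 discards: ['d']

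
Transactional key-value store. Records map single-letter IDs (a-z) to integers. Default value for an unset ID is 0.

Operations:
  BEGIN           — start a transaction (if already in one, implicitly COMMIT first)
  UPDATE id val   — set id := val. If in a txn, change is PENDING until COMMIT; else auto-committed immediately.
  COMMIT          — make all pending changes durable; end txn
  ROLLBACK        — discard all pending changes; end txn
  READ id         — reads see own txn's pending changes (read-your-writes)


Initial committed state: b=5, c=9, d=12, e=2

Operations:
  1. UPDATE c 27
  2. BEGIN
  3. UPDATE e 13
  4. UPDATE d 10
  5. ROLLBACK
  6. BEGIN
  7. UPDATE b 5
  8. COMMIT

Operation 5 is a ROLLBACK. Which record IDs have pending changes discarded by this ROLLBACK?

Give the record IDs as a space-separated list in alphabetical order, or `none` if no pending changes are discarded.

Answer: d e

Derivation:
Initial committed: {b=5, c=9, d=12, e=2}
Op 1: UPDATE c=27 (auto-commit; committed c=27)
Op 2: BEGIN: in_txn=True, pending={}
Op 3: UPDATE e=13 (pending; pending now {e=13})
Op 4: UPDATE d=10 (pending; pending now {d=10, e=13})
Op 5: ROLLBACK: discarded pending ['d', 'e']; in_txn=False
Op 6: BEGIN: in_txn=True, pending={}
Op 7: UPDATE b=5 (pending; pending now {b=5})
Op 8: COMMIT: merged ['b'] into committed; committed now {b=5, c=27, d=12, e=2}
ROLLBACK at op 5 discards: ['d', 'e']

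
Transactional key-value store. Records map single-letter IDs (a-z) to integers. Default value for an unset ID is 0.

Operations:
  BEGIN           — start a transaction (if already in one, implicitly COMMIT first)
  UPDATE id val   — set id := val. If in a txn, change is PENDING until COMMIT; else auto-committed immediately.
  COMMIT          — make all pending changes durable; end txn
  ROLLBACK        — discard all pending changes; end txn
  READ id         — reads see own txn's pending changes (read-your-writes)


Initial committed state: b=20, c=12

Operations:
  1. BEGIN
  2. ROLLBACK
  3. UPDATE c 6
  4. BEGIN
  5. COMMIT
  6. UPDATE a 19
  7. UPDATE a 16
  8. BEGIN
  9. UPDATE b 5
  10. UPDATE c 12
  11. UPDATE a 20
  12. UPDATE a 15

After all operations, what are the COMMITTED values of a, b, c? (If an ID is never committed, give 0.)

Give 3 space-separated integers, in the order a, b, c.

Answer: 16 20 6

Derivation:
Initial committed: {b=20, c=12}
Op 1: BEGIN: in_txn=True, pending={}
Op 2: ROLLBACK: discarded pending []; in_txn=False
Op 3: UPDATE c=6 (auto-commit; committed c=6)
Op 4: BEGIN: in_txn=True, pending={}
Op 5: COMMIT: merged [] into committed; committed now {b=20, c=6}
Op 6: UPDATE a=19 (auto-commit; committed a=19)
Op 7: UPDATE a=16 (auto-commit; committed a=16)
Op 8: BEGIN: in_txn=True, pending={}
Op 9: UPDATE b=5 (pending; pending now {b=5})
Op 10: UPDATE c=12 (pending; pending now {b=5, c=12})
Op 11: UPDATE a=20 (pending; pending now {a=20, b=5, c=12})
Op 12: UPDATE a=15 (pending; pending now {a=15, b=5, c=12})
Final committed: {a=16, b=20, c=6}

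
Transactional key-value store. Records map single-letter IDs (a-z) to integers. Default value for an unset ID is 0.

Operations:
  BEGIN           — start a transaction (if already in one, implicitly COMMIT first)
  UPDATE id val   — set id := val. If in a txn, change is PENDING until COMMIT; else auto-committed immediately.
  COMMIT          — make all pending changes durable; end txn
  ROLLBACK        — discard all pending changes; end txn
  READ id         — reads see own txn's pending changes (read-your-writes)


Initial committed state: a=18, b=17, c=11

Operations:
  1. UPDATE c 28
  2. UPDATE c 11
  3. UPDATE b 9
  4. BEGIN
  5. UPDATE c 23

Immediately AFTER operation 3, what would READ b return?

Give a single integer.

Answer: 9

Derivation:
Initial committed: {a=18, b=17, c=11}
Op 1: UPDATE c=28 (auto-commit; committed c=28)
Op 2: UPDATE c=11 (auto-commit; committed c=11)
Op 3: UPDATE b=9 (auto-commit; committed b=9)
After op 3: visible(b) = 9 (pending={}, committed={a=18, b=9, c=11})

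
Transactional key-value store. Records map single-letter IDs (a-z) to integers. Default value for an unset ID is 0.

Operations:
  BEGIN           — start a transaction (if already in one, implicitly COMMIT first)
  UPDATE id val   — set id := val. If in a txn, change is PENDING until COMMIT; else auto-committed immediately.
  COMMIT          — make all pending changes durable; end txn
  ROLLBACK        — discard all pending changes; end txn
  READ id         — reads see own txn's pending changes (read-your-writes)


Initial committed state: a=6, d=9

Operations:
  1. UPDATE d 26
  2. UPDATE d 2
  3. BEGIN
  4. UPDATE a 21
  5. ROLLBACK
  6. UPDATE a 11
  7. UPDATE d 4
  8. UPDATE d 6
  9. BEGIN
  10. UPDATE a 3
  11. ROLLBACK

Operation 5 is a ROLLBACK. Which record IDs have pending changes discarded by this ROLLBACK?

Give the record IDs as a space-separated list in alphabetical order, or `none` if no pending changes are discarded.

Initial committed: {a=6, d=9}
Op 1: UPDATE d=26 (auto-commit; committed d=26)
Op 2: UPDATE d=2 (auto-commit; committed d=2)
Op 3: BEGIN: in_txn=True, pending={}
Op 4: UPDATE a=21 (pending; pending now {a=21})
Op 5: ROLLBACK: discarded pending ['a']; in_txn=False
Op 6: UPDATE a=11 (auto-commit; committed a=11)
Op 7: UPDATE d=4 (auto-commit; committed d=4)
Op 8: UPDATE d=6 (auto-commit; committed d=6)
Op 9: BEGIN: in_txn=True, pending={}
Op 10: UPDATE a=3 (pending; pending now {a=3})
Op 11: ROLLBACK: discarded pending ['a']; in_txn=False
ROLLBACK at op 5 discards: ['a']

Answer: a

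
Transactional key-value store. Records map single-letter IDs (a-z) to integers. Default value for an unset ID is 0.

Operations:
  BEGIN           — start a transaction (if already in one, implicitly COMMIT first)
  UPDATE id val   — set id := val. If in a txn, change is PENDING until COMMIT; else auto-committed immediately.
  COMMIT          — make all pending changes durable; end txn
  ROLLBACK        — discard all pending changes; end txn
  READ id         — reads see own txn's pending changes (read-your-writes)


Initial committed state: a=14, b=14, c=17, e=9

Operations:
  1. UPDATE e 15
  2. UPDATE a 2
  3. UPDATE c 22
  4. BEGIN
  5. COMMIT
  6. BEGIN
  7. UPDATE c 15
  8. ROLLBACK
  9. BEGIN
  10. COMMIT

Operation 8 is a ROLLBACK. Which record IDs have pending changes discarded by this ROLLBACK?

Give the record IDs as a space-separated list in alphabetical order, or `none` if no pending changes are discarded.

Answer: c

Derivation:
Initial committed: {a=14, b=14, c=17, e=9}
Op 1: UPDATE e=15 (auto-commit; committed e=15)
Op 2: UPDATE a=2 (auto-commit; committed a=2)
Op 3: UPDATE c=22 (auto-commit; committed c=22)
Op 4: BEGIN: in_txn=True, pending={}
Op 5: COMMIT: merged [] into committed; committed now {a=2, b=14, c=22, e=15}
Op 6: BEGIN: in_txn=True, pending={}
Op 7: UPDATE c=15 (pending; pending now {c=15})
Op 8: ROLLBACK: discarded pending ['c']; in_txn=False
Op 9: BEGIN: in_txn=True, pending={}
Op 10: COMMIT: merged [] into committed; committed now {a=2, b=14, c=22, e=15}
ROLLBACK at op 8 discards: ['c']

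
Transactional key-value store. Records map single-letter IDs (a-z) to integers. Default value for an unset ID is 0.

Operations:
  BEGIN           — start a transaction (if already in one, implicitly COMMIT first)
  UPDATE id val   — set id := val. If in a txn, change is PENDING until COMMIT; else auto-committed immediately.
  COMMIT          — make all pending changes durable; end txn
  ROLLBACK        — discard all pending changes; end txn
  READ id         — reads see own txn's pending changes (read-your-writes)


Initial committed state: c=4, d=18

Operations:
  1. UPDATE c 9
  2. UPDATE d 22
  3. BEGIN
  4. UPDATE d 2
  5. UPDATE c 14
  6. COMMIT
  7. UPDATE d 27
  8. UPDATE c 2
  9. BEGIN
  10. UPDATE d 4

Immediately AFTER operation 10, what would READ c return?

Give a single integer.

Answer: 2

Derivation:
Initial committed: {c=4, d=18}
Op 1: UPDATE c=9 (auto-commit; committed c=9)
Op 2: UPDATE d=22 (auto-commit; committed d=22)
Op 3: BEGIN: in_txn=True, pending={}
Op 4: UPDATE d=2 (pending; pending now {d=2})
Op 5: UPDATE c=14 (pending; pending now {c=14, d=2})
Op 6: COMMIT: merged ['c', 'd'] into committed; committed now {c=14, d=2}
Op 7: UPDATE d=27 (auto-commit; committed d=27)
Op 8: UPDATE c=2 (auto-commit; committed c=2)
Op 9: BEGIN: in_txn=True, pending={}
Op 10: UPDATE d=4 (pending; pending now {d=4})
After op 10: visible(c) = 2 (pending={d=4}, committed={c=2, d=27})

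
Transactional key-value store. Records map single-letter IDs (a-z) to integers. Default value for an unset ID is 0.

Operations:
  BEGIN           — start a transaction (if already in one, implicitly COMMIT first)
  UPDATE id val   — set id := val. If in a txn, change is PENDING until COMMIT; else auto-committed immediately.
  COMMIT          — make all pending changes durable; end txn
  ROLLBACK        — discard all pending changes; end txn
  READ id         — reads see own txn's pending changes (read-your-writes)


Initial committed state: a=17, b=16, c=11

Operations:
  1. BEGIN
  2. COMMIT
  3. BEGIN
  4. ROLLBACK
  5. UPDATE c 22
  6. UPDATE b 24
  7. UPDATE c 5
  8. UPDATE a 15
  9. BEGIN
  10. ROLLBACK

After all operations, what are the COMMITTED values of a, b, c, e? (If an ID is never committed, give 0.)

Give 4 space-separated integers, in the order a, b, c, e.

Initial committed: {a=17, b=16, c=11}
Op 1: BEGIN: in_txn=True, pending={}
Op 2: COMMIT: merged [] into committed; committed now {a=17, b=16, c=11}
Op 3: BEGIN: in_txn=True, pending={}
Op 4: ROLLBACK: discarded pending []; in_txn=False
Op 5: UPDATE c=22 (auto-commit; committed c=22)
Op 6: UPDATE b=24 (auto-commit; committed b=24)
Op 7: UPDATE c=5 (auto-commit; committed c=5)
Op 8: UPDATE a=15 (auto-commit; committed a=15)
Op 9: BEGIN: in_txn=True, pending={}
Op 10: ROLLBACK: discarded pending []; in_txn=False
Final committed: {a=15, b=24, c=5}

Answer: 15 24 5 0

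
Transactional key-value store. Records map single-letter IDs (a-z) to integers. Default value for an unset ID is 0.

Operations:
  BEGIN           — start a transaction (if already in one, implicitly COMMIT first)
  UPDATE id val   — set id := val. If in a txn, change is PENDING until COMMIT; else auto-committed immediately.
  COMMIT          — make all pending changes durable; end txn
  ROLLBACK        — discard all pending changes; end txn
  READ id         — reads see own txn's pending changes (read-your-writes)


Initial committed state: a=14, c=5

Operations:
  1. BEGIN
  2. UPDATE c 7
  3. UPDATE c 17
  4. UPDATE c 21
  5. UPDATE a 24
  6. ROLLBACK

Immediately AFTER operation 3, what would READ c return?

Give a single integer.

Initial committed: {a=14, c=5}
Op 1: BEGIN: in_txn=True, pending={}
Op 2: UPDATE c=7 (pending; pending now {c=7})
Op 3: UPDATE c=17 (pending; pending now {c=17})
After op 3: visible(c) = 17 (pending={c=17}, committed={a=14, c=5})

Answer: 17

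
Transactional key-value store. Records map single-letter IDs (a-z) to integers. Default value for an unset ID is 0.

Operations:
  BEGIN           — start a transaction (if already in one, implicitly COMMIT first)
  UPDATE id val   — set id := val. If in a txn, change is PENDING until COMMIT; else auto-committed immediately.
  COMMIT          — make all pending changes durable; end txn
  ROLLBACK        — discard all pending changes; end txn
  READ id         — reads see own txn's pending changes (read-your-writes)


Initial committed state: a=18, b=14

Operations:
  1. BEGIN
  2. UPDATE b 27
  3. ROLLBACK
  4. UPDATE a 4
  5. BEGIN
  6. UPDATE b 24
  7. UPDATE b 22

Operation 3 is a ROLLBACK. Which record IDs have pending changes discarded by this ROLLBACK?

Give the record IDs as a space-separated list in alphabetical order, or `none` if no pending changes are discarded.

Initial committed: {a=18, b=14}
Op 1: BEGIN: in_txn=True, pending={}
Op 2: UPDATE b=27 (pending; pending now {b=27})
Op 3: ROLLBACK: discarded pending ['b']; in_txn=False
Op 4: UPDATE a=4 (auto-commit; committed a=4)
Op 5: BEGIN: in_txn=True, pending={}
Op 6: UPDATE b=24 (pending; pending now {b=24})
Op 7: UPDATE b=22 (pending; pending now {b=22})
ROLLBACK at op 3 discards: ['b']

Answer: b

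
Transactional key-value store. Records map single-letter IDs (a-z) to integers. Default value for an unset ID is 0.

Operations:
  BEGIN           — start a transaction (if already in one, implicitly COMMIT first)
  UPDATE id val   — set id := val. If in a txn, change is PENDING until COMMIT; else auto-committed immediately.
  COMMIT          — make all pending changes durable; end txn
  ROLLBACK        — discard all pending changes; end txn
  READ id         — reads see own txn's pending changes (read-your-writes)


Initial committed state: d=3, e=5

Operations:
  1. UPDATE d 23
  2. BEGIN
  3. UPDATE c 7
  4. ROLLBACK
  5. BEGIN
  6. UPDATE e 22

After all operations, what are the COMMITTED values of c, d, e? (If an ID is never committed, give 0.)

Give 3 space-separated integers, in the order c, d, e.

Answer: 0 23 5

Derivation:
Initial committed: {d=3, e=5}
Op 1: UPDATE d=23 (auto-commit; committed d=23)
Op 2: BEGIN: in_txn=True, pending={}
Op 3: UPDATE c=7 (pending; pending now {c=7})
Op 4: ROLLBACK: discarded pending ['c']; in_txn=False
Op 5: BEGIN: in_txn=True, pending={}
Op 6: UPDATE e=22 (pending; pending now {e=22})
Final committed: {d=23, e=5}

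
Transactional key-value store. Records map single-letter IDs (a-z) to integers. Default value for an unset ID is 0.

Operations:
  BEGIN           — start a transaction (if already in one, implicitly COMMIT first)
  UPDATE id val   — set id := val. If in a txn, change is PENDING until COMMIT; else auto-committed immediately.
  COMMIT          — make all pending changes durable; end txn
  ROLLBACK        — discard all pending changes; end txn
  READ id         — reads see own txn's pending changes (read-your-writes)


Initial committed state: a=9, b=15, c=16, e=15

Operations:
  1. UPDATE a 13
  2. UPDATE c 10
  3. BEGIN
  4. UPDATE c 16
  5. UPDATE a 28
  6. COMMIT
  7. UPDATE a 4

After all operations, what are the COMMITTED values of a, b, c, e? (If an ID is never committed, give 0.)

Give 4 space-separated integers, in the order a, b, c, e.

Answer: 4 15 16 15

Derivation:
Initial committed: {a=9, b=15, c=16, e=15}
Op 1: UPDATE a=13 (auto-commit; committed a=13)
Op 2: UPDATE c=10 (auto-commit; committed c=10)
Op 3: BEGIN: in_txn=True, pending={}
Op 4: UPDATE c=16 (pending; pending now {c=16})
Op 5: UPDATE a=28 (pending; pending now {a=28, c=16})
Op 6: COMMIT: merged ['a', 'c'] into committed; committed now {a=28, b=15, c=16, e=15}
Op 7: UPDATE a=4 (auto-commit; committed a=4)
Final committed: {a=4, b=15, c=16, e=15}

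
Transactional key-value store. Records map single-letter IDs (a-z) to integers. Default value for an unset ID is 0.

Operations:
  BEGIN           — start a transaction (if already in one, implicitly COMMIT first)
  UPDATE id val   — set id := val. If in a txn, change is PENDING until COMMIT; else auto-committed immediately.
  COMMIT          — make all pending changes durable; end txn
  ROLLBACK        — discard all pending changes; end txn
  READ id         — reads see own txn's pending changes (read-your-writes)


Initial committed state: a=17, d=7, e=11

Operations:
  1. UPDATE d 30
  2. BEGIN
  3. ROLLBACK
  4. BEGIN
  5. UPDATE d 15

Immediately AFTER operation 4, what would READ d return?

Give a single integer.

Initial committed: {a=17, d=7, e=11}
Op 1: UPDATE d=30 (auto-commit; committed d=30)
Op 2: BEGIN: in_txn=True, pending={}
Op 3: ROLLBACK: discarded pending []; in_txn=False
Op 4: BEGIN: in_txn=True, pending={}
After op 4: visible(d) = 30 (pending={}, committed={a=17, d=30, e=11})

Answer: 30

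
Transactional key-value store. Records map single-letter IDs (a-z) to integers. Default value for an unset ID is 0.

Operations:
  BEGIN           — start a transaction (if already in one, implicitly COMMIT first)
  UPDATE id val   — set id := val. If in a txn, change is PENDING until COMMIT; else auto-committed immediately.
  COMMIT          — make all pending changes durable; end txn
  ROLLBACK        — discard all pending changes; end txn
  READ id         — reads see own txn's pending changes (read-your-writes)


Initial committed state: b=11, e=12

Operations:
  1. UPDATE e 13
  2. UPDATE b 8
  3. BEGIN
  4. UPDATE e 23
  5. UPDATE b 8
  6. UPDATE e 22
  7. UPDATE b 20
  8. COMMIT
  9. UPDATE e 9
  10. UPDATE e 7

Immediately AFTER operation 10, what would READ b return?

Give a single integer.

Initial committed: {b=11, e=12}
Op 1: UPDATE e=13 (auto-commit; committed e=13)
Op 2: UPDATE b=8 (auto-commit; committed b=8)
Op 3: BEGIN: in_txn=True, pending={}
Op 4: UPDATE e=23 (pending; pending now {e=23})
Op 5: UPDATE b=8 (pending; pending now {b=8, e=23})
Op 6: UPDATE e=22 (pending; pending now {b=8, e=22})
Op 7: UPDATE b=20 (pending; pending now {b=20, e=22})
Op 8: COMMIT: merged ['b', 'e'] into committed; committed now {b=20, e=22}
Op 9: UPDATE e=9 (auto-commit; committed e=9)
Op 10: UPDATE e=7 (auto-commit; committed e=7)
After op 10: visible(b) = 20 (pending={}, committed={b=20, e=7})

Answer: 20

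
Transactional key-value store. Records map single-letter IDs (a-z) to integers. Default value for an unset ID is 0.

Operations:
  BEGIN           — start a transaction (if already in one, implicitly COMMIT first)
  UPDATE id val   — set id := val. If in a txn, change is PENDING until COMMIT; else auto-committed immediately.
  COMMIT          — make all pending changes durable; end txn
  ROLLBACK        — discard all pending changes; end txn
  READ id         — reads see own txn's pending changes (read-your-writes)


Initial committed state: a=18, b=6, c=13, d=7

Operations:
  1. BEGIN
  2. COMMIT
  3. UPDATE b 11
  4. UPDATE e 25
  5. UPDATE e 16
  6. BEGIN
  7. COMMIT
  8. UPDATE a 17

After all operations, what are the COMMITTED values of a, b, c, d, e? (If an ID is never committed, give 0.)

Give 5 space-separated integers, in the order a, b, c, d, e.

Initial committed: {a=18, b=6, c=13, d=7}
Op 1: BEGIN: in_txn=True, pending={}
Op 2: COMMIT: merged [] into committed; committed now {a=18, b=6, c=13, d=7}
Op 3: UPDATE b=11 (auto-commit; committed b=11)
Op 4: UPDATE e=25 (auto-commit; committed e=25)
Op 5: UPDATE e=16 (auto-commit; committed e=16)
Op 6: BEGIN: in_txn=True, pending={}
Op 7: COMMIT: merged [] into committed; committed now {a=18, b=11, c=13, d=7, e=16}
Op 8: UPDATE a=17 (auto-commit; committed a=17)
Final committed: {a=17, b=11, c=13, d=7, e=16}

Answer: 17 11 13 7 16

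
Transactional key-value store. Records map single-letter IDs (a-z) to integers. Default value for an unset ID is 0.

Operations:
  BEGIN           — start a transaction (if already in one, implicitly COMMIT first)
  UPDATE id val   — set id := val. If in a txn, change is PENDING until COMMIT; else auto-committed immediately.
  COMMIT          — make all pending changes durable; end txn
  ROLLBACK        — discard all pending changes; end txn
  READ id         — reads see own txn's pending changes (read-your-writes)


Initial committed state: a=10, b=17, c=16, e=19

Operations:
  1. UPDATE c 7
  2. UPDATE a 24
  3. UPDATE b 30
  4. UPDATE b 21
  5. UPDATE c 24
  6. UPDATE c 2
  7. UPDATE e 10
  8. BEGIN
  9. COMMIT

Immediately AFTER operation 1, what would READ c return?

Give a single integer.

Answer: 7

Derivation:
Initial committed: {a=10, b=17, c=16, e=19}
Op 1: UPDATE c=7 (auto-commit; committed c=7)
After op 1: visible(c) = 7 (pending={}, committed={a=10, b=17, c=7, e=19})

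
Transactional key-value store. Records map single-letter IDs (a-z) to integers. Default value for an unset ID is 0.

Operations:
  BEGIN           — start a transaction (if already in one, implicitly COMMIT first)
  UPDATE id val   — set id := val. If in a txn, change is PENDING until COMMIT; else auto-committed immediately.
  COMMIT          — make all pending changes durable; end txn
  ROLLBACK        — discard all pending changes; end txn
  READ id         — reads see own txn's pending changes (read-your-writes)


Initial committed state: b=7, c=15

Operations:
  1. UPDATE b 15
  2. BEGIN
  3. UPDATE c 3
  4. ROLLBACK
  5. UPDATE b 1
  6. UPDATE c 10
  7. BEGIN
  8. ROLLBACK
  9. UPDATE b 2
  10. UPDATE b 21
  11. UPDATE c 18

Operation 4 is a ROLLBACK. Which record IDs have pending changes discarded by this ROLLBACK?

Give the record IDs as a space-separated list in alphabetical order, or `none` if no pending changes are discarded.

Initial committed: {b=7, c=15}
Op 1: UPDATE b=15 (auto-commit; committed b=15)
Op 2: BEGIN: in_txn=True, pending={}
Op 3: UPDATE c=3 (pending; pending now {c=3})
Op 4: ROLLBACK: discarded pending ['c']; in_txn=False
Op 5: UPDATE b=1 (auto-commit; committed b=1)
Op 6: UPDATE c=10 (auto-commit; committed c=10)
Op 7: BEGIN: in_txn=True, pending={}
Op 8: ROLLBACK: discarded pending []; in_txn=False
Op 9: UPDATE b=2 (auto-commit; committed b=2)
Op 10: UPDATE b=21 (auto-commit; committed b=21)
Op 11: UPDATE c=18 (auto-commit; committed c=18)
ROLLBACK at op 4 discards: ['c']

Answer: c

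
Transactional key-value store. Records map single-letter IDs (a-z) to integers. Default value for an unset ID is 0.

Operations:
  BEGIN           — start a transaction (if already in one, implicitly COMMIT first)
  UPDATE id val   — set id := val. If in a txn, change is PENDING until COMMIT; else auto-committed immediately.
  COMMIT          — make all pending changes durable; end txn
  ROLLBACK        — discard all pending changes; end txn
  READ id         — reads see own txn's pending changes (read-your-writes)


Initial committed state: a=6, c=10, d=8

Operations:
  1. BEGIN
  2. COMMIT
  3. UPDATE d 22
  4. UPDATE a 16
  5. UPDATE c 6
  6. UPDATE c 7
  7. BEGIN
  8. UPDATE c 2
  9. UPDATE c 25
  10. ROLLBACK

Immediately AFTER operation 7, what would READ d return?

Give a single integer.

Initial committed: {a=6, c=10, d=8}
Op 1: BEGIN: in_txn=True, pending={}
Op 2: COMMIT: merged [] into committed; committed now {a=6, c=10, d=8}
Op 3: UPDATE d=22 (auto-commit; committed d=22)
Op 4: UPDATE a=16 (auto-commit; committed a=16)
Op 5: UPDATE c=6 (auto-commit; committed c=6)
Op 6: UPDATE c=7 (auto-commit; committed c=7)
Op 7: BEGIN: in_txn=True, pending={}
After op 7: visible(d) = 22 (pending={}, committed={a=16, c=7, d=22})

Answer: 22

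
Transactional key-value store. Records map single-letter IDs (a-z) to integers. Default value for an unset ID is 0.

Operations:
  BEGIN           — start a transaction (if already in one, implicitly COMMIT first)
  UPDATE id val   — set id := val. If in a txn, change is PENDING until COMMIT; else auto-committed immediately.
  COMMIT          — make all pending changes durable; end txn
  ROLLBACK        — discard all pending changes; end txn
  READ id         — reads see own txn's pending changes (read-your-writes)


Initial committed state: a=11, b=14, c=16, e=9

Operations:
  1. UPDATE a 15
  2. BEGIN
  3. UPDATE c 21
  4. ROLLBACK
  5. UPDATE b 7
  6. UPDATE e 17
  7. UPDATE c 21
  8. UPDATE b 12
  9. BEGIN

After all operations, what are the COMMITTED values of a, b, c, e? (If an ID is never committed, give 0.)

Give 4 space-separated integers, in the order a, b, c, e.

Answer: 15 12 21 17

Derivation:
Initial committed: {a=11, b=14, c=16, e=9}
Op 1: UPDATE a=15 (auto-commit; committed a=15)
Op 2: BEGIN: in_txn=True, pending={}
Op 3: UPDATE c=21 (pending; pending now {c=21})
Op 4: ROLLBACK: discarded pending ['c']; in_txn=False
Op 5: UPDATE b=7 (auto-commit; committed b=7)
Op 6: UPDATE e=17 (auto-commit; committed e=17)
Op 7: UPDATE c=21 (auto-commit; committed c=21)
Op 8: UPDATE b=12 (auto-commit; committed b=12)
Op 9: BEGIN: in_txn=True, pending={}
Final committed: {a=15, b=12, c=21, e=17}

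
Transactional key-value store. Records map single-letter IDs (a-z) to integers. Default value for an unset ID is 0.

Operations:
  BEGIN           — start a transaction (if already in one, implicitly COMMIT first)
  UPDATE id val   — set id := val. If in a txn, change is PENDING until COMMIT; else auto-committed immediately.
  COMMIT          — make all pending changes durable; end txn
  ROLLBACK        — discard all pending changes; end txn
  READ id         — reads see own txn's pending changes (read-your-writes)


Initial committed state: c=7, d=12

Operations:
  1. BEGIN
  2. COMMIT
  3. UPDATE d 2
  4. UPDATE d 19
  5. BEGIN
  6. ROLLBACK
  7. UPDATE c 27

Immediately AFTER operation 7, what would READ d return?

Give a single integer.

Initial committed: {c=7, d=12}
Op 1: BEGIN: in_txn=True, pending={}
Op 2: COMMIT: merged [] into committed; committed now {c=7, d=12}
Op 3: UPDATE d=2 (auto-commit; committed d=2)
Op 4: UPDATE d=19 (auto-commit; committed d=19)
Op 5: BEGIN: in_txn=True, pending={}
Op 6: ROLLBACK: discarded pending []; in_txn=False
Op 7: UPDATE c=27 (auto-commit; committed c=27)
After op 7: visible(d) = 19 (pending={}, committed={c=27, d=19})

Answer: 19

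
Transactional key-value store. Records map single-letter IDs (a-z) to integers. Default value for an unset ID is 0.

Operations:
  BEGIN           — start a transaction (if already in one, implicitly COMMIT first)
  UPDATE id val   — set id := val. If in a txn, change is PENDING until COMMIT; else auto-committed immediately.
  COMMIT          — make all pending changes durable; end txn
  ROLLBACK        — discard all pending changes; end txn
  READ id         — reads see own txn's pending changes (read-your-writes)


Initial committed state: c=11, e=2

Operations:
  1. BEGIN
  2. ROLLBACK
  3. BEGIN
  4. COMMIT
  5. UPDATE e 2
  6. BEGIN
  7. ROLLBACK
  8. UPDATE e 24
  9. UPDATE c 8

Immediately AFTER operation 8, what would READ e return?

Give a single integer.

Initial committed: {c=11, e=2}
Op 1: BEGIN: in_txn=True, pending={}
Op 2: ROLLBACK: discarded pending []; in_txn=False
Op 3: BEGIN: in_txn=True, pending={}
Op 4: COMMIT: merged [] into committed; committed now {c=11, e=2}
Op 5: UPDATE e=2 (auto-commit; committed e=2)
Op 6: BEGIN: in_txn=True, pending={}
Op 7: ROLLBACK: discarded pending []; in_txn=False
Op 8: UPDATE e=24 (auto-commit; committed e=24)
After op 8: visible(e) = 24 (pending={}, committed={c=11, e=24})

Answer: 24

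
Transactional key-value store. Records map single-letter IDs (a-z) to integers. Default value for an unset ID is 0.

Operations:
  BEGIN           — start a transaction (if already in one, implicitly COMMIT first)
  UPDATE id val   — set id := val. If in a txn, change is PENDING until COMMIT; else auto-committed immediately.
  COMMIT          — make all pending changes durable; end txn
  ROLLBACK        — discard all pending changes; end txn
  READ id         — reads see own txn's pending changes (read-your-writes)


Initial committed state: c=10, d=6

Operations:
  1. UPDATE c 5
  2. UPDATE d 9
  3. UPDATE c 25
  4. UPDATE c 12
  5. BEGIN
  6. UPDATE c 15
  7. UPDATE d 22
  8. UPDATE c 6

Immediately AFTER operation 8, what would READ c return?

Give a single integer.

Answer: 6

Derivation:
Initial committed: {c=10, d=6}
Op 1: UPDATE c=5 (auto-commit; committed c=5)
Op 2: UPDATE d=9 (auto-commit; committed d=9)
Op 3: UPDATE c=25 (auto-commit; committed c=25)
Op 4: UPDATE c=12 (auto-commit; committed c=12)
Op 5: BEGIN: in_txn=True, pending={}
Op 6: UPDATE c=15 (pending; pending now {c=15})
Op 7: UPDATE d=22 (pending; pending now {c=15, d=22})
Op 8: UPDATE c=6 (pending; pending now {c=6, d=22})
After op 8: visible(c) = 6 (pending={c=6, d=22}, committed={c=12, d=9})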